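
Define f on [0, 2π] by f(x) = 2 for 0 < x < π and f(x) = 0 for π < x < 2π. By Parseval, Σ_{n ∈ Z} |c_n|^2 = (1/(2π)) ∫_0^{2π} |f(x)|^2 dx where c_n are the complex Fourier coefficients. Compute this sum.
Σ |c_n|^2 = 2

Parseval equates the L^2 energy of f (normalised by 1/(2π)) with the ℓ^2 sum of its Fourier coefficients: (1/(2π)) ∫_0^{2π} |f|^2 = Σ |c_n|^2.
Compute the left side: (1/(2π)) [∫_0^π 2^2 dx + ∫_π^{2π} 0^2 dx] = (1/(2π)) · (4π + 0π) = (4 + 0)/2 = 2.
So Σ_{n ∈ Z} |c_n|^2 = 2.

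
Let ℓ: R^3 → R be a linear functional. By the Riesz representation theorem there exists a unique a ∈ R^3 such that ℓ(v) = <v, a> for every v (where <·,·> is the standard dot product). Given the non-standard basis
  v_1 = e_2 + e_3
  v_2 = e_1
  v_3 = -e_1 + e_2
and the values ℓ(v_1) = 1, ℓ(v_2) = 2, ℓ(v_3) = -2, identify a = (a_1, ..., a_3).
a = (2, 0, 1)

Write a = (a_1, ..., a_3) in the standard basis. For each basis vector v_i, ℓ(v_i) = <v_i, a> is a linear equation in the a_j's. Collect the n equations into a matrix system V a = ℓ, where row i of V is v_i (expressed in the standard basis). Since V is invertible (lower-triangular with 1s on the diagonal, up to permutation), solve by back-substitution:
  V =
[[0, 1, 1],
 [1, 0, 0],
 [-1, 1, 0]]
  V a = (1, 2, -2)
Solving gives a = (2, 0, 1).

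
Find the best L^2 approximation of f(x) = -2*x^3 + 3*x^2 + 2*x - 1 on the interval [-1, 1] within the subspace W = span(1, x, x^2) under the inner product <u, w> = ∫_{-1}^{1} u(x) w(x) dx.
g(x) = 3*x^2 + 4*x/5 - 1

The best approximation g ∈ W is the orthogonal projection of f onto W. Writing g = a_0 + a_1 x + a_2 x^2, the coefficients solve the normal equations G · a = b where
  G_{ij} = <φ_i, φ_j> and b_i = <f, φ_i>, with φ_0 = 1, φ_1 = x, φ_2 = x^2.
G =
  [2, 0, 2/3]
  [0, 2/3, 0]
  [2/3, 0, 2/5],
b = (0, 8/15, 8/15).
Solving gives a_0 = -1, a_1 = 4/5, a_2 = 3, so
  g(x) = 3*x^2 + 4*x/5 - 1.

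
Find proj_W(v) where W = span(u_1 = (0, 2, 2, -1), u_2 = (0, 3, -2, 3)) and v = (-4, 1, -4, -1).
proj_W(v) = (0, -3/197, -338/197, 303/197)

Set up U = [u_1 | ... | u_2] ∈ R^(4×2). The projector onto W = col(U) is P = U (U^T U)^(-1) U^T.
Compute U^T U =
  [9, -1]
  [-1, 22],
and U^T v = (-5, 8).
Solve U^T U · c = U^T v for the coefficients: c = (-102/197, 67/197). The projection is proj_W(v) = U c.
Check: (v - proj_W(v)) · u_1 = 0  (should be 0).
Check: (v - proj_W(v)) · u_2 = 0  (should be 0).
Result: proj_W(v) = (0, -3/197, -338/197, 303/197).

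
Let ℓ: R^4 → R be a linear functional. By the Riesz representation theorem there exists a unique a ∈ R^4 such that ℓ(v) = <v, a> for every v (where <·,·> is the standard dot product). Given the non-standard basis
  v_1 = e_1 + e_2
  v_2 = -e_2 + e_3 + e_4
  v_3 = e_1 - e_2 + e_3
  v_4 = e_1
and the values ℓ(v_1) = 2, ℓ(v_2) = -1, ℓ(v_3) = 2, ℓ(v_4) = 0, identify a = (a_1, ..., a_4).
a = (0, 2, 4, -3)

Write a = (a_1, ..., a_4) in the standard basis. For each basis vector v_i, ℓ(v_i) = <v_i, a> is a linear equation in the a_j's. Collect the n equations into a matrix system V a = ℓ, where row i of V is v_i (expressed in the standard basis). Since V is invertible (lower-triangular with 1s on the diagonal, up to permutation), solve by back-substitution:
  V =
[[1, 1, 0, 0],
 [0, -1, 1, 1],
 [1, -1, 1, 0],
 [1, 0, 0, 0]]
  V a = (2, -1, 2, 0)
Solving gives a = (0, 2, 4, -3).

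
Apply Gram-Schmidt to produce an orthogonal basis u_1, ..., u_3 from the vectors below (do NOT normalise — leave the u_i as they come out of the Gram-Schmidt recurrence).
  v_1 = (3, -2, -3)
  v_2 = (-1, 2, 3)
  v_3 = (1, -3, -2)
Orthogonal basis:
  u_1 = (3, -2, -3)
  u_2 = (13/11, 6/11, 9/11)
  u_3 = (0, -15/13, 10/13)

Apply the Gram-Schmidt recurrence
  u_1 = v_1
  u_i = v_i − Σ_{j<i} ((v_i · u_j) / (u_j · u_j)) · u_j.

Step by step this gives:
  u_1 = (3, -2, -3)
  u_2 = (13/11, 6/11, 9/11)
  u_3 = (0, -15/13, 10/13)

Orthogonality check:
  u_2 · u_1 = 0 (should be 0)
  u_3 · u_1 = 0 (should be 0)
  u_3 · u_2 = 0 (should be 0)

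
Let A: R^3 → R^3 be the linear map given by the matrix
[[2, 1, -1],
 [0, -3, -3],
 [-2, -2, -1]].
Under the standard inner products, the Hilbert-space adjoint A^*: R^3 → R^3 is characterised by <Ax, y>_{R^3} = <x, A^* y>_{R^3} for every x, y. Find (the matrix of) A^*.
A^* = A^T =
[[2, 0, -2],
 [1, -3, -2],
 [-1, -3, -1]]

For real matrices with standard dot products, the defining identity <Ax, y> = <x, A^* y> gives (Ax)^T y = x^T (A^*) y, i.e. x^T A^T y = x^T (A^*) y. Since this holds for all x, y, we must have A^* = A^T. Therefore
A^* =
[[2, 0, -2],
 [1, -3, -2],
 [-1, -3, -1]].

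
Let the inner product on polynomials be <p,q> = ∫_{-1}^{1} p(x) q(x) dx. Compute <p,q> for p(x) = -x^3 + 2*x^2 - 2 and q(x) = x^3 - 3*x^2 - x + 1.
<p,q> = -20/21

Expand the product: p(x)·q(x) = -x^6 + 5*x^5 - 5*x^4 - 5*x^3 + 8*x^2 + 2*x - 2.
∫_{-1}^{1} of each monomial x^k gives [2/(k+1) if k even, 0 if k odd]. Integrating term-by-term (or equivalently evaluating the antiderivative F(x) = -x^7/7 + 5*x^6/6 - x^5 - 5*x^4/4 + 8*x^3/3 + x^2 - 2*x at the endpoints):
  F(1) − F(−1) = 3/28 − (89/84) = -20/21.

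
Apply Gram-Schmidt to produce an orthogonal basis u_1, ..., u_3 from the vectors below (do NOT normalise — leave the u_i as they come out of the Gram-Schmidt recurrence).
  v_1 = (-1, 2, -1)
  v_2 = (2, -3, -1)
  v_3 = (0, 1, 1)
Orthogonal basis:
  u_1 = (-1, 2, -1)
  u_2 = (5/6, -2/3, -13/6)
  u_3 = (4/7, 12/35, 4/35)

Apply the Gram-Schmidt recurrence
  u_1 = v_1
  u_i = v_i − Σ_{j<i} ((v_i · u_j) / (u_j · u_j)) · u_j.

Step by step this gives:
  u_1 = (-1, 2, -1)
  u_2 = (5/6, -2/3, -13/6)
  u_3 = (4/7, 12/35, 4/35)

Orthogonality check:
  u_2 · u_1 = 0 (should be 0)
  u_3 · u_1 = 0 (should be 0)
  u_3 · u_2 = 0 (should be 0)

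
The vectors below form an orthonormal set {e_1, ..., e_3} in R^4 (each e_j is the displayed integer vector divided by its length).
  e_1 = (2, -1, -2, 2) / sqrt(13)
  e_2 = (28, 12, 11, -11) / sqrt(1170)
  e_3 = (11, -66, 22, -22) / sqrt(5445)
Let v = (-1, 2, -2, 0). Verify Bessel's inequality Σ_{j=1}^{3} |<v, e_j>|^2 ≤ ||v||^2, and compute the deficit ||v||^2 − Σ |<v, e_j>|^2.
Σ |<v, e_j>|^2 = 7; ||v||^2 = 9; deficit = 2

Write each e_j = u_j / sqrt(<u_j, u_j>) where u_j is the displayed integer vector. Then <v, e_j> = <v, u_j> / sqrt(<u_j, u_j>), so |<v, e_j>|^2 = <v, u_j>^2 / <u_j, u_j>.
Coefficients: <v, e_1> = 0/sqrt(13), <v, e_2> = -26/sqrt(1170), <v, e_3> = -187/sqrt(5445).
Square and sum: Σ |<v, e_j>|^2 = 7.
Compute ||v||^2 = v·v = 9.
Deficit = 9 − 7 = 2 ≥ 0, confirming Bessel's inequality. (The deficit equals ||v − Σ <v,e_j> e_j||^2, the squared distance from v to span{e_j}.)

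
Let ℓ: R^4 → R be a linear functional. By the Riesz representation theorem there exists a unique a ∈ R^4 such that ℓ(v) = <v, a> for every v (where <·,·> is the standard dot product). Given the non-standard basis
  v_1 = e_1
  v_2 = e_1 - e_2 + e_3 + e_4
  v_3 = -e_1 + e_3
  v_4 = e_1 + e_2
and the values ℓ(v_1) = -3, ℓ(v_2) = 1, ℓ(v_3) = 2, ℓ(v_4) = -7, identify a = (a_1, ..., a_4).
a = (-3, -4, -1, 1)

Write a = (a_1, ..., a_4) in the standard basis. For each basis vector v_i, ℓ(v_i) = <v_i, a> is a linear equation in the a_j's. Collect the n equations into a matrix system V a = ℓ, where row i of V is v_i (expressed in the standard basis). Since V is invertible (lower-triangular with 1s on the diagonal, up to permutation), solve by back-substitution:
  V =
[[1, 0, 0, 0],
 [1, -1, 1, 1],
 [-1, 0, 1, 0],
 [1, 1, 0, 0]]
  V a = (-3, 1, 2, -7)
Solving gives a = (-3, -4, -1, 1).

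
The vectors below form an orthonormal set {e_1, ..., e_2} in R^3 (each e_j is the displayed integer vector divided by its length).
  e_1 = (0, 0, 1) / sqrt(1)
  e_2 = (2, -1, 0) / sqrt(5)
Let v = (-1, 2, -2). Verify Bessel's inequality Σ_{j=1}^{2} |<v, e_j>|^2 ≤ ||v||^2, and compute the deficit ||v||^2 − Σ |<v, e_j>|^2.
Σ |<v, e_j>|^2 = 36/5; ||v||^2 = 9; deficit = 9/5

Write each e_j = u_j / sqrt(<u_j, u_j>) where u_j is the displayed integer vector. Then <v, e_j> = <v, u_j> / sqrt(<u_j, u_j>), so |<v, e_j>|^2 = <v, u_j>^2 / <u_j, u_j>.
Coefficients: <v, e_1> = -2/sqrt(1), <v, e_2> = -4/sqrt(5).
Square and sum: Σ |<v, e_j>|^2 = 36/5.
Compute ||v||^2 = v·v = 9.
Deficit = 9 − 36/5 = 9/5 ≥ 0, confirming Bessel's inequality. (The deficit equals ||v − Σ <v,e_j> e_j||^2, the squared distance from v to span{e_j}.)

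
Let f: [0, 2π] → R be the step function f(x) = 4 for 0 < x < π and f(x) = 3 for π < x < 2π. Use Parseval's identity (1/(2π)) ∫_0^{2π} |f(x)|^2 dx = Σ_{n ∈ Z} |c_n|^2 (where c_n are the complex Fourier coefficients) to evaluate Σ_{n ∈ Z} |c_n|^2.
Σ |c_n|^2 = 25/2

Parseval equates the L^2 energy of f (normalised by 1/(2π)) with the ℓ^2 sum of its Fourier coefficients: (1/(2π)) ∫_0^{2π} |f|^2 = Σ |c_n|^2.
Compute the left side: (1/(2π)) [∫_0^π 4^2 dx + ∫_π^{2π} 3^2 dx] = (1/(2π)) · (16π + 9π) = (16 + 9)/2 = 25/2.
So Σ_{n ∈ Z} |c_n|^2 = 25/2.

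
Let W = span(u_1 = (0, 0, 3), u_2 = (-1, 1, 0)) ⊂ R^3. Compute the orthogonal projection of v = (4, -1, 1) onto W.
proj_W(v) = (5/2, -5/2, 1)

Set up U = [u_1 | ... | u_2] ∈ R^(3×2). The projector onto W = col(U) is P = U (U^T U)^(-1) U^T.
Compute U^T U =
  [9, 0]
  [0, 2],
and U^T v = (3, -5).
Solve U^T U · c = U^T v for the coefficients: c = (1/3, -5/2). The projection is proj_W(v) = U c.
Check: (v - proj_W(v)) · u_1 = 0  (should be 0).
Check: (v - proj_W(v)) · u_2 = 0  (should be 0).
Result: proj_W(v) = (5/2, -5/2, 1).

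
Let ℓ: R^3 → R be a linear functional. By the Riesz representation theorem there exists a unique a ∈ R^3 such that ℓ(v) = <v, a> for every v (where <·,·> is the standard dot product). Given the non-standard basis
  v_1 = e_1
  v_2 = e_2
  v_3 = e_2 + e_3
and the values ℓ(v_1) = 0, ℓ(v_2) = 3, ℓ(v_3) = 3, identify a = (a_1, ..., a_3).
a = (0, 3, 0)

Write a = (a_1, ..., a_3) in the standard basis. For each basis vector v_i, ℓ(v_i) = <v_i, a> is a linear equation in the a_j's. Collect the n equations into a matrix system V a = ℓ, where row i of V is v_i (expressed in the standard basis). Since V is invertible (lower-triangular with 1s on the diagonal, up to permutation), solve by back-substitution:
  V =
[[1, 0, 0],
 [0, 1, 0],
 [0, 1, 1]]
  V a = (0, 3, 3)
Solving gives a = (0, 3, 0).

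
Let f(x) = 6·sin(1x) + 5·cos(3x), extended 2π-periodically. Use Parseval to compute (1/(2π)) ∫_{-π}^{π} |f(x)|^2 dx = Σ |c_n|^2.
Σ |c_n|^2 = 61/2

Expand |f|^2 and use orthogonality of {sin(nx), cos(mx)} on [-π, π]:
  ∫_{-π}^{π} sin(nx)^2 dx = π, ∫ cos(mx)^2 dx = π, and cross terms integrate to 0.
So ∫_{-π}^{π} f(x)^2 dx = 6^2 · π + 5^2 · π = (36 + 25)π.
Divide by 2π: (36 + 25)/2 = 61/2.
By Parseval, this equals Σ |c_n|^2.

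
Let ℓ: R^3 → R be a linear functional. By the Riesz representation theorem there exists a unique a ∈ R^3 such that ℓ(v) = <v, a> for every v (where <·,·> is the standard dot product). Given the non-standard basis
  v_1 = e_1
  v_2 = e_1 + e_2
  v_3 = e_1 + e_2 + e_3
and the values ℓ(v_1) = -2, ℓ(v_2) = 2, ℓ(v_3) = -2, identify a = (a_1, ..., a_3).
a = (-2, 4, -4)

Write a = (a_1, ..., a_3) in the standard basis. For each basis vector v_i, ℓ(v_i) = <v_i, a> is a linear equation in the a_j's. Collect the n equations into a matrix system V a = ℓ, where row i of V is v_i (expressed in the standard basis). Since V is invertible (lower-triangular with 1s on the diagonal, up to permutation), solve by back-substitution:
  V =
[[1, 0, 0],
 [1, 1, 0],
 [1, 1, 1]]
  V a = (-2, 2, -2)
Solving gives a = (-2, 4, -4).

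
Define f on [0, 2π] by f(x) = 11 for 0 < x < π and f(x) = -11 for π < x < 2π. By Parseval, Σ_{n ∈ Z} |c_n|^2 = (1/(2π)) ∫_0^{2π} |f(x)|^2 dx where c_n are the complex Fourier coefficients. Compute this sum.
Σ |c_n|^2 = 121

Parseval equates the L^2 energy of f (normalised by 1/(2π)) with the ℓ^2 sum of its Fourier coefficients: (1/(2π)) ∫_0^{2π} |f|^2 = Σ |c_n|^2.
Compute the left side: (1/(2π)) [∫_0^π 11^2 dx + ∫_π^{2π} (-11)^2 dx] = (1/(2π)) · (121π + 121π) = (121 + 121)/2 = 121.
So Σ_{n ∈ Z} |c_n|^2 = 121.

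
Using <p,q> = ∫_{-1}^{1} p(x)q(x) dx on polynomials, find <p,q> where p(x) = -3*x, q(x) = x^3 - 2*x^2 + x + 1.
<p,q> = -16/5

Expand the product: p(x)·q(x) = -3*x^4 + 6*x^3 - 3*x^2 - 3*x.
∫_{-1}^{1} of each monomial x^k gives [2/(k+1) if k even, 0 if k odd]. Integrating term-by-term (or equivalently evaluating the antiderivative F(x) = -3*x^5/5 + 3*x^4/2 - x^3 - 3*x^2/2 at the endpoints):
  F(1) − F(−1) = -8/5 − (8/5) = -16/5.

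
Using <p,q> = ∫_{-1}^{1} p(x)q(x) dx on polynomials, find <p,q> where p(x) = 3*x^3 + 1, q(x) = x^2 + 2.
<p,q> = 14/3

Expand the product: p(x)·q(x) = 3*x^5 + 6*x^3 + x^2 + 2.
∫_{-1}^{1} of each monomial x^k gives [2/(k+1) if k even, 0 if k odd]. Integrating term-by-term (or equivalently evaluating the antiderivative F(x) = x^6/2 + 3*x^4/2 + x^3/3 + 2*x at the endpoints):
  F(1) − F(−1) = 13/3 − (-1/3) = 14/3.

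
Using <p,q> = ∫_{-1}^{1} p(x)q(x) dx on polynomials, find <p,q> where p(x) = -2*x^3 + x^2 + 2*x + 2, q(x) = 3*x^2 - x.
<p,q> = 14/3

Expand the product: p(x)·q(x) = -6*x^5 + 5*x^4 + 5*x^3 + 4*x^2 - 2*x.
∫_{-1}^{1} of each monomial x^k gives [2/(k+1) if k even, 0 if k odd]. Integrating term-by-term (or equivalently evaluating the antiderivative F(x) = -x^6 + x^5 + 5*x^4/4 + 4*x^3/3 - x^2 at the endpoints):
  F(1) − F(−1) = 19/12 − (-37/12) = 14/3.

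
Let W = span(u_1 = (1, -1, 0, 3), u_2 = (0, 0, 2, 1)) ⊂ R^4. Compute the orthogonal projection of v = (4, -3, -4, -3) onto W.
proj_W(v) = (1/2, -1/2, -5, -1)

Set up U = [u_1 | ... | u_2] ∈ R^(4×2). The projector onto W = col(U) is P = U (U^T U)^(-1) U^T.
Compute U^T U =
  [11, 3]
  [3, 5],
and U^T v = (-2, -11).
Solve U^T U · c = U^T v for the coefficients: c = (1/2, -5/2). The projection is proj_W(v) = U c.
Check: (v - proj_W(v)) · u_1 = 0  (should be 0).
Check: (v - proj_W(v)) · u_2 = 0  (should be 0).
Result: proj_W(v) = (1/2, -1/2, -5, -1).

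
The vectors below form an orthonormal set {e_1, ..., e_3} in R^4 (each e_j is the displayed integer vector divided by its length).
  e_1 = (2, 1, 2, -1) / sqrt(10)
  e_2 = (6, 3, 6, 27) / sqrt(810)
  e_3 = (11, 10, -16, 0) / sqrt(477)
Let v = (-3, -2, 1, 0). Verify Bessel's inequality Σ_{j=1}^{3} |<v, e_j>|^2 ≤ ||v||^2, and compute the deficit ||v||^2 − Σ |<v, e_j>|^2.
Σ |<v, e_j>|^2 = 741/53; ||v||^2 = 14; deficit = 1/53

Write each e_j = u_j / sqrt(<u_j, u_j>) where u_j is the displayed integer vector. Then <v, e_j> = <v, u_j> / sqrt(<u_j, u_j>), so |<v, e_j>|^2 = <v, u_j>^2 / <u_j, u_j>.
Coefficients: <v, e_1> = -6/sqrt(10), <v, e_2> = -18/sqrt(810), <v, e_3> = -69/sqrt(477).
Square and sum: Σ |<v, e_j>|^2 = 741/53.
Compute ||v||^2 = v·v = 14.
Deficit = 14 − 741/53 = 1/53 ≥ 0, confirming Bessel's inequality. (The deficit equals ||v − Σ <v,e_j> e_j||^2, the squared distance from v to span{e_j}.)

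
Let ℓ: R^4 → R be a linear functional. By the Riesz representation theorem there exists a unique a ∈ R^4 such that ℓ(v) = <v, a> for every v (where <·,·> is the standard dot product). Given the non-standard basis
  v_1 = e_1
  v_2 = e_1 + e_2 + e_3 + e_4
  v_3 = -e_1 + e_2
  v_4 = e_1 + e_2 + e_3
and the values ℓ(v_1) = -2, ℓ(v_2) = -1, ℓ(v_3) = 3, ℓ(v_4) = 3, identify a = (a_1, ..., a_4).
a = (-2, 1, 4, -4)

Write a = (a_1, ..., a_4) in the standard basis. For each basis vector v_i, ℓ(v_i) = <v_i, a> is a linear equation in the a_j's. Collect the n equations into a matrix system V a = ℓ, where row i of V is v_i (expressed in the standard basis). Since V is invertible (lower-triangular with 1s on the diagonal, up to permutation), solve by back-substitution:
  V =
[[1, 0, 0, 0],
 [1, 1, 1, 1],
 [-1, 1, 0, 0],
 [1, 1, 1, 0]]
  V a = (-2, -1, 3, 3)
Solving gives a = (-2, 1, 4, -4).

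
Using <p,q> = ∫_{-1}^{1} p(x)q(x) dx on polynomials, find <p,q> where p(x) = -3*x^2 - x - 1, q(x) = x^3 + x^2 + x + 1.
<p,q> = -104/15

Expand the product: p(x)·q(x) = -3*x^5 - 4*x^4 - 5*x^3 - 5*x^2 - 2*x - 1.
∫_{-1}^{1} of each monomial x^k gives [2/(k+1) if k even, 0 if k odd]. Integrating term-by-term (or equivalently evaluating the antiderivative F(x) = -x^6/2 - 4*x^5/5 - 5*x^4/4 - 5*x^3/3 - x^2 - x at the endpoints):
  F(1) − F(−1) = -373/60 − (43/60) = -104/15.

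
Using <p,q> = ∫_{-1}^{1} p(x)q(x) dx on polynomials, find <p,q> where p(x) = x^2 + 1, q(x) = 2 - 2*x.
<p,q> = 16/3

Expand the product: p(x)·q(x) = -2*x^3 + 2*x^2 - 2*x + 2.
∫_{-1}^{1} of each monomial x^k gives [2/(k+1) if k even, 0 if k odd]. Integrating term-by-term (or equivalently evaluating the antiderivative F(x) = -x^4/2 + 2*x^3/3 - x^2 + 2*x at the endpoints):
  F(1) − F(−1) = 7/6 − (-25/6) = 16/3.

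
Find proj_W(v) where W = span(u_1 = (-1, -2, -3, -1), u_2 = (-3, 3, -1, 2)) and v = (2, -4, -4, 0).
proj_W(v) = (136/341, -1294/341, -984/341, -734/341)

Set up U = [u_1 | ... | u_2] ∈ R^(4×2). The projector onto W = col(U) is P = U (U^T U)^(-1) U^T.
Compute U^T U =
  [15, -2]
  [-2, 23],
and U^T v = (18, -14).
Solve U^T U · c = U^T v for the coefficients: c = (386/341, -174/341). The projection is proj_W(v) = U c.
Check: (v - proj_W(v)) · u_1 = 0  (should be 0).
Check: (v - proj_W(v)) · u_2 = 0  (should be 0).
Result: proj_W(v) = (136/341, -1294/341, -984/341, -734/341).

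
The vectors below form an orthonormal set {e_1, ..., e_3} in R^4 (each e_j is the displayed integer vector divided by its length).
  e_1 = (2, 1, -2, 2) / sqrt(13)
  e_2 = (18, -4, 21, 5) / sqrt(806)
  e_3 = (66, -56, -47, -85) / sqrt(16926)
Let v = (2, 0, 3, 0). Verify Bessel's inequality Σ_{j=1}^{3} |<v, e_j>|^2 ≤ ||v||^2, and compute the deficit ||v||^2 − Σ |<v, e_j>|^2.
Σ |<v, e_j>|^2 = 1135/91; ||v||^2 = 13; deficit = 48/91

Write each e_j = u_j / sqrt(<u_j, u_j>) where u_j is the displayed integer vector. Then <v, e_j> = <v, u_j> / sqrt(<u_j, u_j>), so |<v, e_j>|^2 = <v, u_j>^2 / <u_j, u_j>.
Coefficients: <v, e_1> = -2/sqrt(13), <v, e_2> = 99/sqrt(806), <v, e_3> = -9/sqrt(16926).
Square and sum: Σ |<v, e_j>|^2 = 1135/91.
Compute ||v||^2 = v·v = 13.
Deficit = 13 − 1135/91 = 48/91 ≥ 0, confirming Bessel's inequality. (The deficit equals ||v − Σ <v,e_j> e_j||^2, the squared distance from v to span{e_j}.)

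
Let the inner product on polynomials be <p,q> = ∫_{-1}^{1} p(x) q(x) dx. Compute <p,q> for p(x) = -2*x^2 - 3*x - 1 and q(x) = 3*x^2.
<p,q> = -22/5

Expand the product: p(x)·q(x) = -6*x^4 - 9*x^3 - 3*x^2.
∫_{-1}^{1} of each monomial x^k gives [2/(k+1) if k even, 0 if k odd]. Integrating term-by-term (or equivalently evaluating the antiderivative F(x) = -6*x^5/5 - 9*x^4/4 - x^3 at the endpoints):
  F(1) − F(−1) = -89/20 − (-1/20) = -22/5.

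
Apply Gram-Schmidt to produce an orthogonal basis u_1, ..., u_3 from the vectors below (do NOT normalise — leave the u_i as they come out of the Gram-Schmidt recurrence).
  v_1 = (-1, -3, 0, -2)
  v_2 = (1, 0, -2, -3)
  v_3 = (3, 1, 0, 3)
Orthogonal basis:
  u_1 = (-1, -3, 0, -2)
  u_2 = (19/14, 15/14, -2, -16/7)
  u_3 = (7/3, -27/19, -16/57, 55/57)

Apply the Gram-Schmidt recurrence
  u_1 = v_1
  u_i = v_i − Σ_{j<i} ((v_i · u_j) / (u_j · u_j)) · u_j.

Step by step this gives:
  u_1 = (-1, -3, 0, -2)
  u_2 = (19/14, 15/14, -2, -16/7)
  u_3 = (7/3, -27/19, -16/57, 55/57)

Orthogonality check:
  u_2 · u_1 = 0 (should be 0)
  u_3 · u_1 = 0 (should be 0)
  u_3 · u_2 = 0 (should be 0)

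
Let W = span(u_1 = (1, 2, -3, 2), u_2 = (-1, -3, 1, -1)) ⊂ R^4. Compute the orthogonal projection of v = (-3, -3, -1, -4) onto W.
proj_W(v) = (-5/4, -47/12, 11/12, -13/12)

Set up U = [u_1 | ... | u_2] ∈ R^(4×2). The projector onto W = col(U) is P = U (U^T U)^(-1) U^T.
Compute U^T U =
  [18, -12]
  [-12, 12],
and U^T v = (-14, 15).
Solve U^T U · c = U^T v for the coefficients: c = (1/6, 17/12). The projection is proj_W(v) = U c.
Check: (v - proj_W(v)) · u_1 = 0  (should be 0).
Check: (v - proj_W(v)) · u_2 = 0  (should be 0).
Result: proj_W(v) = (-5/4, -47/12, 11/12, -13/12).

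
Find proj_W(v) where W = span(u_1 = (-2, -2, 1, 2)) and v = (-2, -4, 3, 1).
proj_W(v) = (-34/13, -34/13, 17/13, 34/13)

Set up U = [u_1 | ... | u_1] ∈ R^(4×1). The projector onto W = col(U) is P = U (U^T U)^(-1) U^T.
Compute U^T U =
  [13],
and U^T v = (17).
Solve U^T U · c = U^T v for the coefficients: c = (17/13). The projection is proj_W(v) = U c.
Check: (v - proj_W(v)) · u_1 = 0  (should be 0).
Result: proj_W(v) = (-34/13, -34/13, 17/13, 34/13).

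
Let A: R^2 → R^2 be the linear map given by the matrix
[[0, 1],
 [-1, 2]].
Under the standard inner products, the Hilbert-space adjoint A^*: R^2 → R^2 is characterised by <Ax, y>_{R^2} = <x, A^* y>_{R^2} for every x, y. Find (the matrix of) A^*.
A^* = A^T =
[[0, -1],
 [1, 2]]

For real matrices with standard dot products, the defining identity <Ax, y> = <x, A^* y> gives (Ax)^T y = x^T (A^*) y, i.e. x^T A^T y = x^T (A^*) y. Since this holds for all x, y, we must have A^* = A^T. Therefore
A^* =
[[0, -1],
 [1, 2]].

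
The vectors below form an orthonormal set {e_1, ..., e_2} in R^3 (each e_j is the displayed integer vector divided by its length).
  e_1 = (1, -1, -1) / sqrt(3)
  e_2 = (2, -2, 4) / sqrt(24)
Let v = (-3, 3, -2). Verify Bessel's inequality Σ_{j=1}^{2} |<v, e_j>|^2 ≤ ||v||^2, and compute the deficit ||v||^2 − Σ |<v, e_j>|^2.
Σ |<v, e_j>|^2 = 22; ||v||^2 = 22; deficit = 0

Write each e_j = u_j / sqrt(<u_j, u_j>) where u_j is the displayed integer vector. Then <v, e_j> = <v, u_j> / sqrt(<u_j, u_j>), so |<v, e_j>|^2 = <v, u_j>^2 / <u_j, u_j>.
Coefficients: <v, e_1> = -4/sqrt(3), <v, e_2> = -20/sqrt(24).
Square and sum: Σ |<v, e_j>|^2 = 22.
Compute ||v||^2 = v·v = 22.
Deficit = 22 − 22 = 0 ≥ 0, confirming Bessel's inequality. (The deficit equals ||v − Σ <v,e_j> e_j||^2, the squared distance from v to span{e_j}.)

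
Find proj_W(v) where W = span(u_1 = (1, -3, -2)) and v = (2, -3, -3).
proj_W(v) = (17/14, -51/14, -17/7)

Set up U = [u_1 | ... | u_1] ∈ R^(3×1). The projector onto W = col(U) is P = U (U^T U)^(-1) U^T.
Compute U^T U =
  [14],
and U^T v = (17).
Solve U^T U · c = U^T v for the coefficients: c = (17/14). The projection is proj_W(v) = U c.
Check: (v - proj_W(v)) · u_1 = 0  (should be 0).
Result: proj_W(v) = (17/14, -51/14, -17/7).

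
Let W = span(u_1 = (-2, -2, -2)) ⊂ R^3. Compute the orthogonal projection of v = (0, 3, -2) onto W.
proj_W(v) = (1/3, 1/3, 1/3)

Set up U = [u_1 | ... | u_1] ∈ R^(3×1). The projector onto W = col(U) is P = U (U^T U)^(-1) U^T.
Compute U^T U =
  [12],
and U^T v = (-2).
Solve U^T U · c = U^T v for the coefficients: c = (-1/6). The projection is proj_W(v) = U c.
Check: (v - proj_W(v)) · u_1 = 0  (should be 0).
Result: proj_W(v) = (1/3, 1/3, 1/3).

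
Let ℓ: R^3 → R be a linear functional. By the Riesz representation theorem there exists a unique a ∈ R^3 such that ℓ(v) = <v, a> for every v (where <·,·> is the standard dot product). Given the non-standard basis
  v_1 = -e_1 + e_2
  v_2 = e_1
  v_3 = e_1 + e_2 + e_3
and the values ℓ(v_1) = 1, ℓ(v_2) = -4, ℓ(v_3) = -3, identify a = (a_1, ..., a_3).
a = (-4, -3, 4)

Write a = (a_1, ..., a_3) in the standard basis. For each basis vector v_i, ℓ(v_i) = <v_i, a> is a linear equation in the a_j's. Collect the n equations into a matrix system V a = ℓ, where row i of V is v_i (expressed in the standard basis). Since V is invertible (lower-triangular with 1s on the diagonal, up to permutation), solve by back-substitution:
  V =
[[-1, 1, 0],
 [1, 0, 0],
 [1, 1, 1]]
  V a = (1, -4, -3)
Solving gives a = (-4, -3, 4).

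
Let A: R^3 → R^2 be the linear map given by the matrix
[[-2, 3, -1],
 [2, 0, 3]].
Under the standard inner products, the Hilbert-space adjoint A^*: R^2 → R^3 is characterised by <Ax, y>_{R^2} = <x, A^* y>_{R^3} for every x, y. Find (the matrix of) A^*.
A^* = A^T =
[[-2, 2],
 [3, 0],
 [-1, 3]]

For real matrices with standard dot products, the defining identity <Ax, y> = <x, A^* y> gives (Ax)^T y = x^T (A^*) y, i.e. x^T A^T y = x^T (A^*) y. Since this holds for all x, y, we must have A^* = A^T. Therefore
A^* =
[[-2, 2],
 [3, 0],
 [-1, 3]].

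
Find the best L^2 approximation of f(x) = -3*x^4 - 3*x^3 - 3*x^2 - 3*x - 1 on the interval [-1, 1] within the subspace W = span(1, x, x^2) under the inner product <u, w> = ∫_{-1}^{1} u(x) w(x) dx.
g(x) = -39*x^2/7 - 24*x/5 - 26/35

The best approximation g ∈ W is the orthogonal projection of f onto W. Writing g = a_0 + a_1 x + a_2 x^2, the coefficients solve the normal equations G · a = b where
  G_{ij} = <φ_i, φ_j> and b_i = <f, φ_i>, with φ_0 = 1, φ_1 = x, φ_2 = x^2.
G =
  [2, 0, 2/3]
  [0, 2/3, 0]
  [2/3, 0, 2/5],
b = (-26/5, -16/5, -286/105).
Solving gives a_0 = -26/35, a_1 = -24/5, a_2 = -39/7, so
  g(x) = -39*x^2/7 - 24*x/5 - 26/35.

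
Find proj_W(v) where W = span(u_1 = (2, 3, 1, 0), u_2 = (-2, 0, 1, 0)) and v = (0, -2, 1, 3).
proj_W(v) = (-42/61, -66/61, -23/61, 0)

Set up U = [u_1 | ... | u_2] ∈ R^(4×2). The projector onto W = col(U) is P = U (U^T U)^(-1) U^T.
Compute U^T U =
  [14, -3]
  [-3, 5],
and U^T v = (-5, 1).
Solve U^T U · c = U^T v for the coefficients: c = (-22/61, -1/61). The projection is proj_W(v) = U c.
Check: (v - proj_W(v)) · u_1 = 0  (should be 0).
Check: (v - proj_W(v)) · u_2 = 0  (should be 0).
Result: proj_W(v) = (-42/61, -66/61, -23/61, 0).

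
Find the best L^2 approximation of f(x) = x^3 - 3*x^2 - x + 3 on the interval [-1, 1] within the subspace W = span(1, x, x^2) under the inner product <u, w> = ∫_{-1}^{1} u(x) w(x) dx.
g(x) = -3*x^2 - 2*x/5 + 3

The best approximation g ∈ W is the orthogonal projection of f onto W. Writing g = a_0 + a_1 x + a_2 x^2, the coefficients solve the normal equations G · a = b where
  G_{ij} = <φ_i, φ_j> and b_i = <f, φ_i>, with φ_0 = 1, φ_1 = x, φ_2 = x^2.
G =
  [2, 0, 2/3]
  [0, 2/3, 0]
  [2/3, 0, 2/5],
b = (4, -4/15, 4/5).
Solving gives a_0 = 3, a_1 = -2/5, a_2 = -3, so
  g(x) = -3*x^2 - 2*x/5 + 3.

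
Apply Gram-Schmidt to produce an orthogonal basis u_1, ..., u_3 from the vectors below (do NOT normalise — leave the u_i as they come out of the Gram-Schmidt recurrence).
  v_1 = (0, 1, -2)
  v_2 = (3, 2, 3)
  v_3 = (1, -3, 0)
Orthogonal basis:
  u_1 = (0, 1, -2)
  u_2 = (3, 14/5, 7/5)
  u_3 = (175/94, -75/47, -75/94)

Apply the Gram-Schmidt recurrence
  u_1 = v_1
  u_i = v_i − Σ_{j<i} ((v_i · u_j) / (u_j · u_j)) · u_j.

Step by step this gives:
  u_1 = (0, 1, -2)
  u_2 = (3, 14/5, 7/5)
  u_3 = (175/94, -75/47, -75/94)

Orthogonality check:
  u_2 · u_1 = 0 (should be 0)
  u_3 · u_1 = 0 (should be 0)
  u_3 · u_2 = 0 (should be 0)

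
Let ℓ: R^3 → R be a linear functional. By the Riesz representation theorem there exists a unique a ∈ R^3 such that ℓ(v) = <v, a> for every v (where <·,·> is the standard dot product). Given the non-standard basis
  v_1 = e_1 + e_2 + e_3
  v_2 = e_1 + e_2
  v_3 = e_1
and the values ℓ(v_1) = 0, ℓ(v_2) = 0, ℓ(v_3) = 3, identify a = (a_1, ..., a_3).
a = (3, -3, 0)

Write a = (a_1, ..., a_3) in the standard basis. For each basis vector v_i, ℓ(v_i) = <v_i, a> is a linear equation in the a_j's. Collect the n equations into a matrix system V a = ℓ, where row i of V is v_i (expressed in the standard basis). Since V is invertible (lower-triangular with 1s on the diagonal, up to permutation), solve by back-substitution:
  V =
[[1, 1, 1],
 [1, 1, 0],
 [1, 0, 0]]
  V a = (0, 0, 3)
Solving gives a = (3, -3, 0).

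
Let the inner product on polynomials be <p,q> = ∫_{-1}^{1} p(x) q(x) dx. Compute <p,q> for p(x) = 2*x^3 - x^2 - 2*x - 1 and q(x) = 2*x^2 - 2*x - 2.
<p,q> = 64/15

Expand the product: p(x)·q(x) = 4*x^5 - 6*x^4 - 6*x^3 + 4*x^2 + 6*x + 2.
∫_{-1}^{1} of each monomial x^k gives [2/(k+1) if k even, 0 if k odd]. Integrating term-by-term (or equivalently evaluating the antiderivative F(x) = 2*x^6/3 - 6*x^5/5 - 3*x^4/2 + 4*x^3/3 + 3*x^2 + 2*x at the endpoints):
  F(1) − F(−1) = 43/10 − (1/30) = 64/15.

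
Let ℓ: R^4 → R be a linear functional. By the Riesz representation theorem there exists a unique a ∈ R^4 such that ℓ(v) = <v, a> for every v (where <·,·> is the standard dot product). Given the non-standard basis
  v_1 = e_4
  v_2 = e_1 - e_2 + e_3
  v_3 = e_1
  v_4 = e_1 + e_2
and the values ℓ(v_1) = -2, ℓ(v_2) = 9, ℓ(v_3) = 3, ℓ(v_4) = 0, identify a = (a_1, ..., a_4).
a = (3, -3, 3, -2)

Write a = (a_1, ..., a_4) in the standard basis. For each basis vector v_i, ℓ(v_i) = <v_i, a> is a linear equation in the a_j's. Collect the n equations into a matrix system V a = ℓ, where row i of V is v_i (expressed in the standard basis). Since V is invertible (lower-triangular with 1s on the diagonal, up to permutation), solve by back-substitution:
  V =
[[0, 0, 0, 1],
 [1, -1, 1, 0],
 [1, 0, 0, 0],
 [1, 1, 0, 0]]
  V a = (-2, 9, 3, 0)
Solving gives a = (3, -3, 3, -2).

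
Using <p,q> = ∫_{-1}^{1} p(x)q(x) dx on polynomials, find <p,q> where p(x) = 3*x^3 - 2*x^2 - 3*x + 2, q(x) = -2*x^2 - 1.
<p,q> = -56/15

Expand the product: p(x)·q(x) = -6*x^5 + 4*x^4 + 3*x^3 - 2*x^2 + 3*x - 2.
∫_{-1}^{1} of each monomial x^k gives [2/(k+1) if k even, 0 if k odd]. Integrating term-by-term (or equivalently evaluating the antiderivative F(x) = -x^6 + 4*x^5/5 + 3*x^4/4 - 2*x^3/3 + 3*x^2/2 - 2*x at the endpoints):
  F(1) − F(−1) = -37/60 − (187/60) = -56/15.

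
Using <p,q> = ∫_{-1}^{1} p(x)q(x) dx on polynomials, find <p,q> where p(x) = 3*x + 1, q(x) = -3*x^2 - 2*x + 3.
<p,q> = 0

Expand the product: p(x)·q(x) = -9*x^3 - 9*x^2 + 7*x + 3.
∫_{-1}^{1} of each monomial x^k gives [2/(k+1) if k even, 0 if k odd]. Integrating term-by-term (or equivalently evaluating the antiderivative F(x) = -9*x^4/4 - 3*x^3 + 7*x^2/2 + 3*x at the endpoints):
  F(1) − F(−1) = 5/4 − (5/4) = 0.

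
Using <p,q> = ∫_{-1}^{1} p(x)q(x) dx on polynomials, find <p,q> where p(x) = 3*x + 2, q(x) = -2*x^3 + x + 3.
<p,q> = 58/5

Expand the product: p(x)·q(x) = -6*x^4 - 4*x^3 + 3*x^2 + 11*x + 6.
∫_{-1}^{1} of each monomial x^k gives [2/(k+1) if k even, 0 if k odd]. Integrating term-by-term (or equivalently evaluating the antiderivative F(x) = -6*x^5/5 - x^4 + x^3 + 11*x^2/2 + 6*x at the endpoints):
  F(1) − F(−1) = 103/10 − (-13/10) = 58/5.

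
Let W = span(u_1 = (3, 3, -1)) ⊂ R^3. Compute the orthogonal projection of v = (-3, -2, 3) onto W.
proj_W(v) = (-54/19, -54/19, 18/19)

Set up U = [u_1 | ... | u_1] ∈ R^(3×1). The projector onto W = col(U) is P = U (U^T U)^(-1) U^T.
Compute U^T U =
  [19],
and U^T v = (-18).
Solve U^T U · c = U^T v for the coefficients: c = (-18/19). The projection is proj_W(v) = U c.
Check: (v - proj_W(v)) · u_1 = 0  (should be 0).
Result: proj_W(v) = (-54/19, -54/19, 18/19).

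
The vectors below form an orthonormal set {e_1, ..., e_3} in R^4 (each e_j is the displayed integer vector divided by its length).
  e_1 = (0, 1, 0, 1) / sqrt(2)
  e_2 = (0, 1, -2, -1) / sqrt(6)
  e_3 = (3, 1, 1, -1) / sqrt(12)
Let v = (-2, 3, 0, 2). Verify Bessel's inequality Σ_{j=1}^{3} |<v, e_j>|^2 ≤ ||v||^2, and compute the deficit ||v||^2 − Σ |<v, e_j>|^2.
Σ |<v, e_j>|^2 = 59/4; ||v||^2 = 17; deficit = 9/4

Write each e_j = u_j / sqrt(<u_j, u_j>) where u_j is the displayed integer vector. Then <v, e_j> = <v, u_j> / sqrt(<u_j, u_j>), so |<v, e_j>|^2 = <v, u_j>^2 / <u_j, u_j>.
Coefficients: <v, e_1> = 5/sqrt(2), <v, e_2> = 1/sqrt(6), <v, e_3> = -5/sqrt(12).
Square and sum: Σ |<v, e_j>|^2 = 59/4.
Compute ||v||^2 = v·v = 17.
Deficit = 17 − 59/4 = 9/4 ≥ 0, confirming Bessel's inequality. (The deficit equals ||v − Σ <v,e_j> e_j||^2, the squared distance from v to span{e_j}.)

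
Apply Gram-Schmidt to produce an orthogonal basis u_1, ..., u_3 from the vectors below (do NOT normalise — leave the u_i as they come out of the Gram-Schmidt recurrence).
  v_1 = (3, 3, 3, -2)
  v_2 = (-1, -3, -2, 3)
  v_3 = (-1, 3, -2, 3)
Orthogonal basis:
  u_1 = (3, 3, 3, -2)
  u_2 = (41/31, -21/31, 10/31, 45/31)
  u_3 = (-72/137, 498/137, -198/137, 342/137)

Apply the Gram-Schmidt recurrence
  u_1 = v_1
  u_i = v_i − Σ_{j<i} ((v_i · u_j) / (u_j · u_j)) · u_j.

Step by step this gives:
  u_1 = (3, 3, 3, -2)
  u_2 = (41/31, -21/31, 10/31, 45/31)
  u_3 = (-72/137, 498/137, -198/137, 342/137)

Orthogonality check:
  u_2 · u_1 = 0 (should be 0)
  u_3 · u_1 = 0 (should be 0)
  u_3 · u_2 = 0 (should be 0)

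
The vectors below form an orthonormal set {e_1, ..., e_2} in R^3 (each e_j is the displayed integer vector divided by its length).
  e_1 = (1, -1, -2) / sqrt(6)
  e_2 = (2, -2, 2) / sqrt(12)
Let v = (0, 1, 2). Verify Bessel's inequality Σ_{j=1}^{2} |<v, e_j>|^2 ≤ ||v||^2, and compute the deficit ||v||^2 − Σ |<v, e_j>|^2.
Σ |<v, e_j>|^2 = 9/2; ||v||^2 = 5; deficit = 1/2

Write each e_j = u_j / sqrt(<u_j, u_j>) where u_j is the displayed integer vector. Then <v, e_j> = <v, u_j> / sqrt(<u_j, u_j>), so |<v, e_j>|^2 = <v, u_j>^2 / <u_j, u_j>.
Coefficients: <v, e_1> = -5/sqrt(6), <v, e_2> = 2/sqrt(12).
Square and sum: Σ |<v, e_j>|^2 = 9/2.
Compute ||v||^2 = v·v = 5.
Deficit = 5 − 9/2 = 1/2 ≥ 0, confirming Bessel's inequality. (The deficit equals ||v − Σ <v,e_j> e_j||^2, the squared distance from v to span{e_j}.)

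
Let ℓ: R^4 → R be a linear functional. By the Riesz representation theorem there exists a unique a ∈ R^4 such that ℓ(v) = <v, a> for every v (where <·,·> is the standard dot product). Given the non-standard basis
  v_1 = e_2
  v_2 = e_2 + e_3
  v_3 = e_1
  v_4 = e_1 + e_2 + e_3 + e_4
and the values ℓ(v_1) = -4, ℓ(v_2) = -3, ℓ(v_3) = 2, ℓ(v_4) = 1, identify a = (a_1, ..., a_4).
a = (2, -4, 1, 2)

Write a = (a_1, ..., a_4) in the standard basis. For each basis vector v_i, ℓ(v_i) = <v_i, a> is a linear equation in the a_j's. Collect the n equations into a matrix system V a = ℓ, where row i of V is v_i (expressed in the standard basis). Since V is invertible (lower-triangular with 1s on the diagonal, up to permutation), solve by back-substitution:
  V =
[[0, 1, 0, 0],
 [0, 1, 1, 0],
 [1, 0, 0, 0],
 [1, 1, 1, 1]]
  V a = (-4, -3, 2, 1)
Solving gives a = (2, -4, 1, 2).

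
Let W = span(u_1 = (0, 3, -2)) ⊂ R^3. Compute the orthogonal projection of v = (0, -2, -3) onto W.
proj_W(v) = (0, 0, 0)

Set up U = [u_1 | ... | u_1] ∈ R^(3×1). The projector onto W = col(U) is P = U (U^T U)^(-1) U^T.
Compute U^T U =
  [13],
and U^T v = (0).
Solve U^T U · c = U^T v for the coefficients: c = (0). The projection is proj_W(v) = U c.
Check: (v - proj_W(v)) · u_1 = 0  (should be 0).
Result: proj_W(v) = (0, 0, 0).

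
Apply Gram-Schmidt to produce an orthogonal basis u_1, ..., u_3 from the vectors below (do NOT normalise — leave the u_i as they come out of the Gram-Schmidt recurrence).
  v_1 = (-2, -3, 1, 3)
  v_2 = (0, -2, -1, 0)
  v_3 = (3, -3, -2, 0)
Orthogonal basis:
  u_1 = (-2, -3, 1, 3)
  u_2 = (10/23, -31/23, -28/23, -15/23)
  u_3 = (20/9, -17/90, 17/45, 7/6)

Apply the Gram-Schmidt recurrence
  u_1 = v_1
  u_i = v_i − Σ_{j<i} ((v_i · u_j) / (u_j · u_j)) · u_j.

Step by step this gives:
  u_1 = (-2, -3, 1, 3)
  u_2 = (10/23, -31/23, -28/23, -15/23)
  u_3 = (20/9, -17/90, 17/45, 7/6)

Orthogonality check:
  u_2 · u_1 = 0 (should be 0)
  u_3 · u_1 = 0 (should be 0)
  u_3 · u_2 = 0 (should be 0)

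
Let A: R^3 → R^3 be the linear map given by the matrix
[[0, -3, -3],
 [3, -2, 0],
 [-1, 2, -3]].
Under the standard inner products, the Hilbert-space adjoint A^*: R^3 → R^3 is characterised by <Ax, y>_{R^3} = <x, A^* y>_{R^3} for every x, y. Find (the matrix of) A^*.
A^* = A^T =
[[0, 3, -1],
 [-3, -2, 2],
 [-3, 0, -3]]

For real matrices with standard dot products, the defining identity <Ax, y> = <x, A^* y> gives (Ax)^T y = x^T (A^*) y, i.e. x^T A^T y = x^T (A^*) y. Since this holds for all x, y, we must have A^* = A^T. Therefore
A^* =
[[0, 3, -1],
 [-3, -2, 2],
 [-3, 0, -3]].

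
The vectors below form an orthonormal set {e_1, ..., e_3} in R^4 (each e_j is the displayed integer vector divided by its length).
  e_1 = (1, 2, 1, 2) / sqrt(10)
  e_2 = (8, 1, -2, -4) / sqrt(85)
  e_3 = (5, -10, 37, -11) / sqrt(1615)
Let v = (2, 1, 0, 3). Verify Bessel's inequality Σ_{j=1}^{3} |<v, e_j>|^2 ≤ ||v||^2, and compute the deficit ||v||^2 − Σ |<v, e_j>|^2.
Σ |<v, e_j>|^2 = 1042/95; ||v||^2 = 14; deficit = 288/95

Write each e_j = u_j / sqrt(<u_j, u_j>) where u_j is the displayed integer vector. Then <v, e_j> = <v, u_j> / sqrt(<u_j, u_j>), so |<v, e_j>|^2 = <v, u_j>^2 / <u_j, u_j>.
Coefficients: <v, e_1> = 10/sqrt(10), <v, e_2> = 5/sqrt(85), <v, e_3> = -33/sqrt(1615).
Square and sum: Σ |<v, e_j>|^2 = 1042/95.
Compute ||v||^2 = v·v = 14.
Deficit = 14 − 1042/95 = 288/95 ≥ 0, confirming Bessel's inequality. (The deficit equals ||v − Σ <v,e_j> e_j||^2, the squared distance from v to span{e_j}.)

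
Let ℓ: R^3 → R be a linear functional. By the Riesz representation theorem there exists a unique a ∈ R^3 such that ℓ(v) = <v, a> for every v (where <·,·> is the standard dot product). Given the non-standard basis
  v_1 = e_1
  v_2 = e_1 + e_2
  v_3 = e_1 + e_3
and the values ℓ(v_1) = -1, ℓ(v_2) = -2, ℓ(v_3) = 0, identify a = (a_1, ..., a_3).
a = (-1, -1, 1)

Write a = (a_1, ..., a_3) in the standard basis. For each basis vector v_i, ℓ(v_i) = <v_i, a> is a linear equation in the a_j's. Collect the n equations into a matrix system V a = ℓ, where row i of V is v_i (expressed in the standard basis). Since V is invertible (lower-triangular with 1s on the diagonal, up to permutation), solve by back-substitution:
  V =
[[1, 0, 0],
 [1, 1, 0],
 [1, 0, 1]]
  V a = (-1, -2, 0)
Solving gives a = (-1, -1, 1).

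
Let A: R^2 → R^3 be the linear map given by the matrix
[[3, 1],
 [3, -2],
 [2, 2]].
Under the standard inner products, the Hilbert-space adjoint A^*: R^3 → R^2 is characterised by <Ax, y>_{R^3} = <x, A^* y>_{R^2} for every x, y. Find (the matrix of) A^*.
A^* = A^T =
[[3, 3, 2],
 [1, -2, 2]]

For real matrices with standard dot products, the defining identity <Ax, y> = <x, A^* y> gives (Ax)^T y = x^T (A^*) y, i.e. x^T A^T y = x^T (A^*) y. Since this holds for all x, y, we must have A^* = A^T. Therefore
A^* =
[[3, 3, 2],
 [1, -2, 2]].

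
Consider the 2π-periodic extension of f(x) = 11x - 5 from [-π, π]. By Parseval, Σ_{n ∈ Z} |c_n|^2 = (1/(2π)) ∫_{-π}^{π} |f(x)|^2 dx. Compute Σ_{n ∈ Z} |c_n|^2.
Σ |c_n|^2 = 121π^2/3 + 25

Expand and integrate term by term over [-π, π]:
  ∫ (11x)^2 dx = 121·(2π^3/3); ∫ 2·11·(-5)·x dx = 0 (odd integrand); ∫ (-5)^2 dx = 25·2π.
So (1/(2π)) ∫_{-π}^{π} (11x - 5)^2 dx = 121π^2/3 + 25 = 121π^2/3 + 25.
Parseval ⇒ Σ |c_n|^2 = 121π^2/3 + 25.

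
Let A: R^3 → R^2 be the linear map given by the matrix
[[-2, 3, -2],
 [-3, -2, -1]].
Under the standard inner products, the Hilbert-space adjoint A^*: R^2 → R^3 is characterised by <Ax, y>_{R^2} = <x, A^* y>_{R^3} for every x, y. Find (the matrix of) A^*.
A^* = A^T =
[[-2, -3],
 [3, -2],
 [-2, -1]]

For real matrices with standard dot products, the defining identity <Ax, y> = <x, A^* y> gives (Ax)^T y = x^T (A^*) y, i.e. x^T A^T y = x^T (A^*) y. Since this holds for all x, y, we must have A^* = A^T. Therefore
A^* =
[[-2, -3],
 [3, -2],
 [-2, -1]].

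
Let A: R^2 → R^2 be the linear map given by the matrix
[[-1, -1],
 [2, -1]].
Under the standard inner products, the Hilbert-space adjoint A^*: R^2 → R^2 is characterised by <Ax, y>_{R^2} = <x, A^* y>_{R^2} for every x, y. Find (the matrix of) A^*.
A^* = A^T =
[[-1, 2],
 [-1, -1]]

For real matrices with standard dot products, the defining identity <Ax, y> = <x, A^* y> gives (Ax)^T y = x^T (A^*) y, i.e. x^T A^T y = x^T (A^*) y. Since this holds for all x, y, we must have A^* = A^T. Therefore
A^* =
[[-1, 2],
 [-1, -1]].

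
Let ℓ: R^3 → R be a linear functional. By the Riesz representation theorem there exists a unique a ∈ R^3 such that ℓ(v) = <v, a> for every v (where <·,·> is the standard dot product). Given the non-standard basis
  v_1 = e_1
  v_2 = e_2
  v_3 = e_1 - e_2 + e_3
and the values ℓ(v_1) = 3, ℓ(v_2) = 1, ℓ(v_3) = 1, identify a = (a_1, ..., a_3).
a = (3, 1, -1)

Write a = (a_1, ..., a_3) in the standard basis. For each basis vector v_i, ℓ(v_i) = <v_i, a> is a linear equation in the a_j's. Collect the n equations into a matrix system V a = ℓ, where row i of V is v_i (expressed in the standard basis). Since V is invertible (lower-triangular with 1s on the diagonal, up to permutation), solve by back-substitution:
  V =
[[1, 0, 0],
 [0, 1, 0],
 [1, -1, 1]]
  V a = (3, 1, 1)
Solving gives a = (3, 1, -1).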